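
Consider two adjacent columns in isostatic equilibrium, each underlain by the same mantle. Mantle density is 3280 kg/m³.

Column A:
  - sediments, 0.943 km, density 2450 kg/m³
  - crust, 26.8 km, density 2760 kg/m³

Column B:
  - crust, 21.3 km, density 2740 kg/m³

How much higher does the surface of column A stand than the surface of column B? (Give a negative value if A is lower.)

0.981 km

For any compensation level in the mantle, the mantle terms cancel and isostasy reduces to e = (Σt_A − Σt_B) − (Σ(ρt)_A − Σ(ρt)_B) / ρ_m.
Σt_A = 27.743 km; Σt_B = 21.3 km; Σ(ρt)_A = 76278.35; Σ(ρt)_B = 58362 (in km·kg/m³).
e = (27.743 − 21.3) − (76278.35 − 58362) / 3280 = 0.981 km.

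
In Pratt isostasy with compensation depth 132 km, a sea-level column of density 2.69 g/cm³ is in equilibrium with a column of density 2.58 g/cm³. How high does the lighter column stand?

5.63 km

ρ_ref D = ρ (D + h) → h = D (ρ_ref − ρ)/ρ.
h = 132 km × (2.69 − 2.58)/2.58 = 5.63 km.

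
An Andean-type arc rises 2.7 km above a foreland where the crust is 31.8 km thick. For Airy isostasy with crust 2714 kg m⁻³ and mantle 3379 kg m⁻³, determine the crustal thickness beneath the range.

Root depth r = h ρ_c / (ρ_m − ρ_c) = 2.7 km × 2714 / 665 = 11.02 km.
Total thickness = T + h + r = 31.8 km + 2.7 km + 11.02 km = 45.5 km.

45.5 km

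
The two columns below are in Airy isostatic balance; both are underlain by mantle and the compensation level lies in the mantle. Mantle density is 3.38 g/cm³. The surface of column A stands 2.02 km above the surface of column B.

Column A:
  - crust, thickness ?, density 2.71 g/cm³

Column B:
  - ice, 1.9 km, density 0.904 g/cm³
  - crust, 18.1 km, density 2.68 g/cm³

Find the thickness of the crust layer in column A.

Take the compensation level at the base of the deeper column (depth z_c below the surface of column A) and equate Σ ρ_i t_i down to z_c; mantle fills any gap and the z_c terms cancel.
Column A: x×2.71 + (z_c − 0 − x)×3.38
Column B: 2.02×0 + 1.9×0.904 + 18.1×2.68 + (z_c − 2.02 − 20)×3.38
The z_c×3.38 term appears on both sides and cancels. Collect the known terms of each column as K = Σ(ρt)_known − 3.38 × (depth of known layers): K_A = 0 − 3.38×0 = 0; K_B = 50.2256 − 3.38×(2.02 + 20) = −24.202.
Balance: K_A − x×(3.38 − 2.71) = K_B, so x = (K_A − K_B)/(3.38 − 2.71) = 24.202/0.67 = 36.1 km.

36.1 km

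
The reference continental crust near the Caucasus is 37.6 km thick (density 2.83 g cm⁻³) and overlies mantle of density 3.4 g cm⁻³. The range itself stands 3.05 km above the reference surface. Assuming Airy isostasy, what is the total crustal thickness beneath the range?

55.8 km

Root depth r = h ρ_c / (ρ_m − ρ_c) = 3.05 km × 2.83 / 0.57 = 15.14 km.
Total thickness = T + h + r = 37.6 km + 3.05 km + 15.14 km = 55.8 km.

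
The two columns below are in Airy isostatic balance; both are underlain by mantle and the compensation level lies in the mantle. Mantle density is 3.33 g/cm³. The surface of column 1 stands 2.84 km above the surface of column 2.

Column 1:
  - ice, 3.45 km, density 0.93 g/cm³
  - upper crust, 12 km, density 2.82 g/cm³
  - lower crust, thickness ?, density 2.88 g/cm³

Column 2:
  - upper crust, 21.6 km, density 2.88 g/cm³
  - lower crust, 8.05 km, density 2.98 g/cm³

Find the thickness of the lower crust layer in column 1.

16.9 km

Take the compensation level at the base of the deeper column (depth z_c below the surface of column 1) and equate Σ ρ_i t_i down to z_c; mantle fills any gap and the z_c terms cancel.
Column 1: 3.45×0.93 + 12×2.82 + x×2.88 + (z_c − 15.45 − x)×3.33
Column 2: 2.84×0 + 21.6×2.88 + 8.05×2.98 + (z_c − 2.84 − 29.65)×3.33
The z_c×3.33 term appears on both sides and cancels. Collect the known terms of each column as K = Σ(ρt)_known − 3.33 × (depth of known layers): K_1 = 37.0485 − 3.33×15.45 = −14.4; K_2 = 86.197 − 3.33×(2.84 + 29.65) = −21.9947.
Balance: K_1 − x×(3.33 − 2.88) = K_2, so x = (K_1 − K_2)/(3.33 − 2.88) = 7.5947/0.45 = 16.9 km.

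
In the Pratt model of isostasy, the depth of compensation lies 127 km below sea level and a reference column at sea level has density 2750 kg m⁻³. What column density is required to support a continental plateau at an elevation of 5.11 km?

2640 kg m⁻³

Pratt balance: ρ_ref D = ρ (D + h).
ρ = ρ_ref D/(D + h) = 2750 × 127 km/(127 km + 5.11 km) = 2640 kg m⁻³.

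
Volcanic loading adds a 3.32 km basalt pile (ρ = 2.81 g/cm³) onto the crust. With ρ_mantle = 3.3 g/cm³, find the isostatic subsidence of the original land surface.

Subaerial loading: s = t ρ_load / ρ_m.
s = 3.32 km × 2.81/3.3 = 2.83 km.

2.83 km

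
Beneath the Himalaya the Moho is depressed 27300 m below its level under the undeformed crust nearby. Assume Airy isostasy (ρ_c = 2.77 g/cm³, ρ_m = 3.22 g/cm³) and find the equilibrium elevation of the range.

Isostatic balance requires: ρ_c h = (ρ_m − ρ_c) r.
h = r (ρ_m − ρ_c) / ρ_c = 27300 m × (3.22 − 2.77) / 2.77 = 4440 m.

4440 m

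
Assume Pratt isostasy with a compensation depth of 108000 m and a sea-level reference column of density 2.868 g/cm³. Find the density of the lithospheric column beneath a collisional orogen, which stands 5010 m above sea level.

Pratt balance: ρ_ref D = ρ (D + h).
ρ = ρ_ref D/(D + h) = 2.868 × 108000 m/(108000 m + 5010 m) = 2.74 g/cm³.

2.74 g/cm³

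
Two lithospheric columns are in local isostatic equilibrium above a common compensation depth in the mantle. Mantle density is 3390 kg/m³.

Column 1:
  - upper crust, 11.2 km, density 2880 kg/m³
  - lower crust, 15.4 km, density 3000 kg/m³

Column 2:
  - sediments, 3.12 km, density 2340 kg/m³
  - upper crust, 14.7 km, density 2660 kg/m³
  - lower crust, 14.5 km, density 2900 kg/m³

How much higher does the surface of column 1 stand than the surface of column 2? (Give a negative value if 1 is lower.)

For any compensation level in the mantle, the mantle terms cancel and isostasy reduces to e = (Σt_1 − Σt_2) − (Σ(ρt)_1 − Σ(ρt)_2) / ρ_m.
Σt_1 = 26.6 km; Σt_2 = 32.32 km; Σ(ρt)_1 = 78456; Σ(ρt)_2 = 88452.8 (in km·kg/m³).
e = (26.6 − 32.32) − (78456 − 88452.8) / 3390 = −2.77 km.

−2.77 km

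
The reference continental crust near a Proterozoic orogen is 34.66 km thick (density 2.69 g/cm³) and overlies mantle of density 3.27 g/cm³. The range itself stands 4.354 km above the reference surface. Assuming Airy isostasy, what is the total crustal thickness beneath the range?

59.2 km

Root depth r = h ρ_c / (ρ_m − ρ_c) = 4.354 km × 2.69 / 0.58 = 20.19 km.
Total thickness = T + h + r = 34.66 km + 4.354 km + 20.19 km = 59.2 km.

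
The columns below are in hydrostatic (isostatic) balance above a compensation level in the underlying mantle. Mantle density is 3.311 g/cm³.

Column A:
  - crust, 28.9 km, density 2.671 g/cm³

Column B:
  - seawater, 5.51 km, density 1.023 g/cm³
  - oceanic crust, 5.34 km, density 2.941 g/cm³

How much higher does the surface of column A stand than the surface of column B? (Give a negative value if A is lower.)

For any compensation level in the mantle, the mantle terms cancel and isostasy reduces to e = (Σt_A − Σt_B) − (Σ(ρt)_A − Σ(ρt)_B) / ρ_m.
Σt_A = 28.9 km; Σt_B = 10.85 km; Σ(ρt)_A = 77.1919; Σ(ρt)_B = 21.34167 (in km·g/cm³).
e = (28.9 − 10.85) − (77.1919 − 21.34167) / 3.311 = 1.18 km.

1.18 km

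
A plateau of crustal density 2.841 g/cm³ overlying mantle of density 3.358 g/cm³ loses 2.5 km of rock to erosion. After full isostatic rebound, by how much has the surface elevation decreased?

0.385 km

Rebound u = e ρ_c/ρ_m = 2.5 km × 2.841/3.358 = 2.115 km.
Net surface drop = e − u = 2.5 km − 2.115 km = e (ρ_m − ρ_c)/ρ_m = 0.385 km.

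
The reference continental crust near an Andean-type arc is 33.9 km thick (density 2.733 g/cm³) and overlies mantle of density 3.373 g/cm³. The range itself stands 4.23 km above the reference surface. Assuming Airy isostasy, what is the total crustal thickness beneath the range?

Root depth r = h ρ_c / (ρ_m − ρ_c) = 4.23 km × 2.733 / 0.64 = 18.06 km.
Total thickness = T + h + r = 33.9 km + 4.23 km + 18.06 km = 56.2 km.

56.2 km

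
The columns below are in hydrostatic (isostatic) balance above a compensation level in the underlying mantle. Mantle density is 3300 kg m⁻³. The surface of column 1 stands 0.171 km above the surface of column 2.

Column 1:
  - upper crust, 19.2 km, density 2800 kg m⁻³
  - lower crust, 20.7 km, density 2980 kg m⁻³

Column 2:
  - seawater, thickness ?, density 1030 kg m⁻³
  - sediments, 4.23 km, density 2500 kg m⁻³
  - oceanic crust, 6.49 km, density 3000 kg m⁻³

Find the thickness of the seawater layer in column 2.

4.55 km

Take the compensation level at the base of the deeper column (depth z_c below the surface of column 1) and equate Σ ρ_i t_i down to z_c; mantle fills any gap and the z_c terms cancel.
Column 1: 19.2×2800 + 20.7×2980 + (z_c − 39.9)×3300
Column 2: 0.171×0 + x×1030 + 4.23×2500 + 6.49×3000 + (z_c − 0.171 − 10.72 − x)×3300
The z_c×3300 term appears on both sides and cancels. Collect the known terms of each column as K = Σ(ρt)_known − 3300 × (depth of known layers): K_1 = 115446 − 3300×39.9 = −16224; K_2 = 30045 − 3300×(0.171 + 10.72) = −5895.3.
Balance: K_1 = K_2 − x×(3300 − 1030), so x = (K_2 − K_1)/(3300 − 1030) = 10328.7/2270 = 4.55 km.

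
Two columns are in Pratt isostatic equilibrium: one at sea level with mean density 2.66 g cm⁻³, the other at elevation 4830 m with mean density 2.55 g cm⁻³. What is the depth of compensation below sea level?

ρ_ref D = ρ (D + h) → D (ρ_ref − ρ) = ρ h.
D = ρ h/(ρ_ref − ρ) = 2.55 × 4830 m/(2.66 − 2.55) = 112000 m.

112000 m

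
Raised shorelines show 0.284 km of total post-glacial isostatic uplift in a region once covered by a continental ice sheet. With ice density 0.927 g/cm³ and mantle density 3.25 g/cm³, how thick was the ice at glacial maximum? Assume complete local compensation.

0.996 km

u = t ρ_ice/ρ_m → t = u ρ_m/ρ_ice = 0.284 km × 3.25/0.927 = 0.996 km.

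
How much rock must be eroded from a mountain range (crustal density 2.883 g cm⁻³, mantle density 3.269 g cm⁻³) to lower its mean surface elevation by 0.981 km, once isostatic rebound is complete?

8.31 km

Net drop Δ = e − u = e − e ρ_c/ρ_m = e (ρ_m − ρ_c)/ρ_m.
e = Δ ρ_m/(ρ_m − ρ_c) = 0.981 km × 3.269/0.386 = 8.31 km.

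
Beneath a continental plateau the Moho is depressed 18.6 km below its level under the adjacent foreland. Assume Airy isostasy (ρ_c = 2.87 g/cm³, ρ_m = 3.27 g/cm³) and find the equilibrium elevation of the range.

Equating mass per unit area of the two columns: ρ_c h = (ρ_m − ρ_c) r.
h = r (ρ_m − ρ_c) / ρ_c = 18.6 km × (3.27 − 2.87) / 2.87 = 2.59 km.

2.59 km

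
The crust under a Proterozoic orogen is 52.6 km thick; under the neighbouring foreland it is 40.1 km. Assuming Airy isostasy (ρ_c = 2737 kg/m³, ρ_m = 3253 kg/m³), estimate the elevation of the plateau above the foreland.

1.98 km

Excess crust Δ = 52.6 km − 40.1 km = 12.5 km, split between elevation h and root r with h + r = Δ.
Airy balance ρ_c h = (ρ_m − ρ_c) r gives r = h ρ_c/(ρ_m − ρ_c), so h (1 + ρ_c/(ρ_m − ρ_c)) = Δ, i.e. h = Δ (ρ_m − ρ_c)/ρ_m.
h = 12.5 km × 516/3253 = 1.98 km.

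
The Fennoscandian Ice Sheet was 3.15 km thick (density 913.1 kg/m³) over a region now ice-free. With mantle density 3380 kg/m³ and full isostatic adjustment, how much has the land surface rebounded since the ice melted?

0.851 km

Removing the load lets mantle flow back in; uplift u satisfies ρ_ice t = ρ_m u.
u = t ρ_ice/ρ_m = 3.15 km × 913.1/3380 = 0.851 km.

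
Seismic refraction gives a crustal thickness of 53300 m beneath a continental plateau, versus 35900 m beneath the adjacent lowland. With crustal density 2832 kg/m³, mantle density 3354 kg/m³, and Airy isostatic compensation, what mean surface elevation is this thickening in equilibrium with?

2710 m

Excess crust Δ = 53300 m − 35900 m = 17400 m, split between elevation h and root r with h + r = Δ.
Airy balance ρ_c h = (ρ_m − ρ_c) r gives r = h ρ_c/(ρ_m − ρ_c), so h (1 + ρ_c/(ρ_m − ρ_c)) = Δ, i.e. h = Δ (ρ_m − ρ_c)/ρ_m.
h = 17400 m × 522/3354 = 2710 m.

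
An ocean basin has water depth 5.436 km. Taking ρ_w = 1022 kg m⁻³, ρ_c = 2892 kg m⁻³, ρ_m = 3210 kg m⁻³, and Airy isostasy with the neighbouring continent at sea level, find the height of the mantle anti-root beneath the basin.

In Airy isostatic equilibrium: replacing crust with seawater at the top is compensated by replacing crust with mantle at the base: d (ρ_c − ρ_w) = a (ρ_m − ρ_c).
a = d (ρ_c − ρ_w)/(ρ_m − ρ_c) = 5.436 km × 1870/318 = 32 km.

32 km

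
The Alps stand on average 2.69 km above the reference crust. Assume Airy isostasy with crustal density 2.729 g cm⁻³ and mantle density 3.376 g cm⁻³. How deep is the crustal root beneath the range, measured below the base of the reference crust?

11.3 km

Isostatic balance requires: the weight of the topography is balanced by the buoyancy of the root, ρ_c h = (ρ_m − ρ_c) r.
r = h · ρ_c / (ρ_m − ρ_c) = 2.69 km × 2.729 / (3.376 − 2.729) = 11.3 km.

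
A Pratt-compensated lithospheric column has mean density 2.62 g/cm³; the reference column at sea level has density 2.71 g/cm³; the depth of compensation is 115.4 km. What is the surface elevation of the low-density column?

ρ_ref D = ρ (D + h) → h = D (ρ_ref − ρ)/ρ.
h = 115.4 km × (2.71 − 2.62)/2.62 = 3.96 km.

3.96 km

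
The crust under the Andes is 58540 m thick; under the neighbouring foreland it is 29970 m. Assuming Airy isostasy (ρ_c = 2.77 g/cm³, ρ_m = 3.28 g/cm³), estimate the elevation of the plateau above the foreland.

Excess crust Δ = 58540 m − 29970 m = 28570 m, split between elevation h and root r with h + r = Δ.
Airy balance ρ_c h = (ρ_m − ρ_c) r gives r = h ρ_c/(ρ_m − ρ_c), so h (1 + ρ_c/(ρ_m − ρ_c)) = Δ, i.e. h = Δ (ρ_m − ρ_c)/ρ_m.
h = 28570 m × 0.51/3.28 = 4440 m.

4440 m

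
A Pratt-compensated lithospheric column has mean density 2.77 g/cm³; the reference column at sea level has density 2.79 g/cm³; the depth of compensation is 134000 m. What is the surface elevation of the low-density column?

968 m

ρ_ref D = ρ (D + h) → h = D (ρ_ref − ρ)/ρ.
h = 134000 m × (2.79 − 2.77)/2.77 = 968 m.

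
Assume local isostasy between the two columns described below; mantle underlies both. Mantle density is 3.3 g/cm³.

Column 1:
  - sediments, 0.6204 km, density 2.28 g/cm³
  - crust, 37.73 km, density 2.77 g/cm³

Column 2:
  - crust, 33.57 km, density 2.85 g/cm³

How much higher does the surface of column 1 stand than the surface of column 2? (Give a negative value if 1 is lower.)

For any compensation level in the mantle, the mantle terms cancel and isostasy reduces to e = (Σt_1 − Σt_2) − (Σ(ρt)_1 − Σ(ρt)_2) / ρ_m.
Σt_1 = 38.3504 km; Σt_2 = 33.57 km; Σ(ρt)_1 = 105.926612; Σ(ρt)_2 = 95.6745 (in km·g/cm³).
e = (38.3504 − 33.57) − (105.926612 − 95.6745) / 3.3 = 1.67 km.

1.67 km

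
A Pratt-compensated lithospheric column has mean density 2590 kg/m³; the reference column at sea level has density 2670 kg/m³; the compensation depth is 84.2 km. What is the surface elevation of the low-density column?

ρ_ref D = ρ (D + h) → h = D (ρ_ref − ρ)/ρ.
h = 84.2 km × (2670 − 2590)/2590 = 2.6 km.

2.6 km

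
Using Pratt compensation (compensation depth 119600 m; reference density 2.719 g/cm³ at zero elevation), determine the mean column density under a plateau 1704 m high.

Pratt balance: ρ_ref D = ρ (D + h).
ρ = ρ_ref D/(D + h) = 2.719 × 119600 m/(119600 m + 1704 m) = 2.68 g/cm³.

2.68 g/cm³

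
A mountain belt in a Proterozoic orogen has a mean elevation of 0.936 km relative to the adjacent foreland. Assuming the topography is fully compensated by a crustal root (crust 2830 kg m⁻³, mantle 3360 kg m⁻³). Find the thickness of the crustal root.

Balancing pressure at the compensation depth: the weight of the topography is balanced by the buoyancy of the root, ρ_c h = (ρ_m − ρ_c) r.
r = h · ρ_c / (ρ_m − ρ_c) = 0.936 km × 2830 / (3360 − 2830) = 5 km.

5 km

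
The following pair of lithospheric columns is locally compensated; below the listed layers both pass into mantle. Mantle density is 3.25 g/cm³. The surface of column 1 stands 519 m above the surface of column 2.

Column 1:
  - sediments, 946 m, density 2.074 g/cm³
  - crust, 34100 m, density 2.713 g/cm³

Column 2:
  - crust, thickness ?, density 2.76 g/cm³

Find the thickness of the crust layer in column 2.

36200 m

Take the compensation level at the base of the deeper column (depth z_c below the surface of column 1) and equate Σ ρ_i t_i down to z_c; mantle fills any gap and the z_c terms cancel.
Column 1: 946×2.074 + 34100×2.713 + (z_c − 35046)×3.25
Column 2: 519×0 + x×2.76 + (z_c − 519 − 0 − x)×3.25
The z_c×3.25 term appears on both sides and cancels. Collect the known terms of each column as K = Σ(ρt)_known − 3.25 × (depth of known layers): K_1 = 94475.304 − 3.25×35046 = −19424.196; K_2 = 0 − 3.25×(519 + 0) = −1686.75.
Balance: K_1 = K_2 − x×(3.25 − 2.76), so x = (K_2 − K_1)/(3.25 − 2.76) = 17737.4/0.49 = 36200 m.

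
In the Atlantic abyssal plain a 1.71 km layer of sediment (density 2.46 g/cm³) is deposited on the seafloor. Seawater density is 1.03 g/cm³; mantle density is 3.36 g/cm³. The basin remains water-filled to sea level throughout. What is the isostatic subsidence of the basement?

Submarine loading: the sediment displaces seawater, and the subsidence is in turn flooded, so s (ρ_m − ρ_w) = t (ρ_sed − ρ_w).
s = 1.71 km × (2.46 − 1.03) / (3.36 − 1.03) = 1.05 km.

1.05 km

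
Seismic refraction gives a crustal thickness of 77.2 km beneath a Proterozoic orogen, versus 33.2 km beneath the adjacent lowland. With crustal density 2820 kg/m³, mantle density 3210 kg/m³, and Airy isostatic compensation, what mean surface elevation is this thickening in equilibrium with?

5.35 km

Excess crust Δ = 77.2 km − 33.2 km = 44 km, split between elevation h and root r with h + r = Δ.
Airy balance ρ_c h = (ρ_m − ρ_c) r gives r = h ρ_c/(ρ_m − ρ_c), so h (1 + ρ_c/(ρ_m − ρ_c)) = Δ, i.e. h = Δ (ρ_m − ρ_c)/ρ_m.
h = 44 km × 390/3210 = 5.35 km.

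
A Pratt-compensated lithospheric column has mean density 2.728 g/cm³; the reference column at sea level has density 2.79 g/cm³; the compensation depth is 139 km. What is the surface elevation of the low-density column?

ρ_ref D = ρ (D + h) → h = D (ρ_ref − ρ)/ρ.
h = 139 km × (2.79 − 2.728)/2.728 = 3.16 km.

3.16 km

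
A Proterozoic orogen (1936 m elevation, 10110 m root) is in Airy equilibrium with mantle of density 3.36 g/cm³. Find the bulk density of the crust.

ρ_c h = (ρ_m − ρ_c) r → ρ_c (h + r) = ρ_m r → ρ_c = ρ_m r / (h + r).
ρ_c = 3.36 × 10110 m / (1936 m + 10110 m) = 2.82 g/cm³.

2.82 g/cm³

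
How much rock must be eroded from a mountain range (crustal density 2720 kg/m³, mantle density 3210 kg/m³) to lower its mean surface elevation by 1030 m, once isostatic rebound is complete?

6750 m

Net drop Δ = e − u = e − e ρ_c/ρ_m = e (ρ_m − ρ_c)/ρ_m.
e = Δ ρ_m/(ρ_m − ρ_c) = 1030 m × 3210/490 = 6750 m.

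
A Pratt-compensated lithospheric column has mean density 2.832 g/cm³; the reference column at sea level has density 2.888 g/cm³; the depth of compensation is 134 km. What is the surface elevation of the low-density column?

ρ_ref D = ρ (D + h) → h = D (ρ_ref − ρ)/ρ.
h = 134 km × (2.888 − 2.832)/2.832 = 2.65 km.

2.65 km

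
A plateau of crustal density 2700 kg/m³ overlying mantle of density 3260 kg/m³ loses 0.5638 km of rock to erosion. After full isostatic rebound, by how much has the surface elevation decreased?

0.0968 km

Rebound u = e ρ_c/ρ_m = 0.5638 km × 2700/3260 = 0.467 km.
Net surface drop = e − u = 0.5638 km − 0.467 km = e (ρ_m − ρ_c)/ρ_m = 0.0968 km.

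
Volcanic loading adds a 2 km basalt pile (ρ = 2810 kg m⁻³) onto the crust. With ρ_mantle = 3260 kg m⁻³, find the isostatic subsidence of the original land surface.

Subaerial loading: s = t ρ_load / ρ_m.
s = 2 km × 2810/3260 = 1.72 km.

1.72 km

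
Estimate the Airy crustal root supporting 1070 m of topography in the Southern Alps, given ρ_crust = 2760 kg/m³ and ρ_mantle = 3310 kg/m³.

5370 m

Isostatic balance requires: the weight of the topography is balanced by the buoyancy of the root, ρ_c h = (ρ_m − ρ_c) r.
r = h · ρ_c / (ρ_m − ρ_c) = 1070 m × 2760 / (3310 − 2760) = 5370 m.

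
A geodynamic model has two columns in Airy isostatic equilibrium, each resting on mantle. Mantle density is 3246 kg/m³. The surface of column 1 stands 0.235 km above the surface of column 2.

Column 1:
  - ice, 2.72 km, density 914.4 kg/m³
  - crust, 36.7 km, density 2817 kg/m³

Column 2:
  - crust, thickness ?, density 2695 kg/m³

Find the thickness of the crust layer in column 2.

38.7 km

Take the compensation level at the base of the deeper column (depth z_c below the surface of column 1) and equate Σ ρ_i t_i down to z_c; mantle fills any gap and the z_c terms cancel.
Column 1: 2.72×914.4 + 36.7×2817 + (z_c − 39.42)×3246
Column 2: 0.235×0 + x×2695 + (z_c − 0.235 − 0 − x)×3246
The z_c×3246 term appears on both sides and cancels. Collect the known terms of each column as K = Σ(ρt)_known − 3246 × (depth of known layers): K_1 = 105871.068 − 3246×39.42 = −22086.252; K_2 = 0 − 3246×(0.235 + 0) = −762.81.
Balance: K_1 = K_2 − x×(3246 − 2695), so x = (K_2 − K_1)/(3246 − 2695) = 21323.4/551 = 38.7 km.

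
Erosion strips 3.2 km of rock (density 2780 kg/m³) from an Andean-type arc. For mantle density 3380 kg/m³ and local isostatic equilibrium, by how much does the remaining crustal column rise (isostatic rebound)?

2.63 km

Unloading: uplift u = e ρ_c/ρ_m = 3.2 km × 2780/3380 = 2.63 km.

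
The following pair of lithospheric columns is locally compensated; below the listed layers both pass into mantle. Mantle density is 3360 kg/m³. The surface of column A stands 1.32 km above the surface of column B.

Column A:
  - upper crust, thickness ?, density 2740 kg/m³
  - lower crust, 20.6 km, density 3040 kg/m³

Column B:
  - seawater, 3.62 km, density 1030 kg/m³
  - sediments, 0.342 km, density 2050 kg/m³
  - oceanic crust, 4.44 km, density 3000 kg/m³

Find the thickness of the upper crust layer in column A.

Take the compensation level at the base of the deeper column (depth z_c below the surface of column A) and equate Σ ρ_i t_i down to z_c; mantle fills any gap and the z_c terms cancel.
Column A: x×2740 + 20.6×3040 + (z_c − 20.6 − x)×3360
Column B: 1.32×0 + 3.62×1030 + 0.342×2050 + 4.44×3000 + (z_c − 1.32 − 8.402)×3360
The z_c×3360 term appears on both sides and cancels. Collect the known terms of each column as K = Σ(ρt)_known − 3360 × (depth of known layers): K_A = 62624 − 3360×20.6 = −6592; K_B = 17749.7 − 3360×(1.32 + 8.402) = −14916.22.
Balance: K_A − x×(3360 − 2740) = K_B, so x = (K_A − K_B)/(3360 − 2740) = 8324.22/620 = 13.4 km.

13.4 km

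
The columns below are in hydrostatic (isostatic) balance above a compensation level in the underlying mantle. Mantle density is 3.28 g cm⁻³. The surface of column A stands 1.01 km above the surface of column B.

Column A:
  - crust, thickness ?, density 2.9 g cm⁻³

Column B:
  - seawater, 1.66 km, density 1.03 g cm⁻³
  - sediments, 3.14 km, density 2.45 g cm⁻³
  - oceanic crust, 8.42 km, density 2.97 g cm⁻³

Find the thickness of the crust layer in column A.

Take the compensation level at the base of the deeper column (depth z_c below the surface of column A) and equate Σ ρ_i t_i down to z_c; mantle fills any gap and the z_c terms cancel.
Column A: x×2.9 + (z_c − 0 − x)×3.28
Column B: 1.01×0 + 1.66×1.03 + 3.14×2.45 + 8.42×2.97 + (z_c − 1.01 − 13.22)×3.28
The z_c×3.28 term appears on both sides and cancels. Collect the known terms of each column as K = Σ(ρt)_known − 3.28 × (depth of known layers): K_A = 0 − 3.28×0 = 0; K_B = 34.4102 − 3.28×(1.01 + 13.22) = −12.2642.
Balance: K_A − x×(3.28 − 2.9) = K_B, so x = (K_A − K_B)/(3.28 − 2.9) = 12.2642/0.38 = 32.3 km.

32.3 km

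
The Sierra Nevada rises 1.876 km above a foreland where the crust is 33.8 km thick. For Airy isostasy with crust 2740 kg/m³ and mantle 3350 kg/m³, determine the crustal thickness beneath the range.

Root depth r = h ρ_c / (ρ_m − ρ_c) = 1.876 km × 2740 / 610 = 8.427 km.
Total thickness = T + h + r = 33.8 km + 1.876 km + 8.427 km = 44.1 km.

44.1 km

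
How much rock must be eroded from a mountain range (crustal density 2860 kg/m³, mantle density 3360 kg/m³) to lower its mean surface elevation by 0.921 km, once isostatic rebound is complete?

6.19 km

Net drop Δ = e − u = e − e ρ_c/ρ_m = e (ρ_m − ρ_c)/ρ_m.
e = Δ ρ_m/(ρ_m − ρ_c) = 0.921 km × 3360/500 = 6.19 km.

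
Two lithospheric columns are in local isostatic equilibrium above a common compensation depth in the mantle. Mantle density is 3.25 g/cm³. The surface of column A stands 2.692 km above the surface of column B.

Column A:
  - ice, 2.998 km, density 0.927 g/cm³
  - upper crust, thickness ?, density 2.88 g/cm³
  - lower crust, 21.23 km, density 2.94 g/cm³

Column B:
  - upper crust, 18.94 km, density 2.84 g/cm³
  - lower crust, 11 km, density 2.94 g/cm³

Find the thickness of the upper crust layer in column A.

Take the compensation level at the base of the deeper column (depth z_c below the surface of column A) and equate Σ ρ_i t_i down to z_c; mantle fills any gap and the z_c terms cancel.
Column A: 2.998×0.927 + x×2.88 + 21.23×2.94 + (z_c − 24.228 − x)×3.25
Column B: 2.692×0 + 18.94×2.84 + 11×2.94 + (z_c − 2.692 − 29.94)×3.25
The z_c×3.25 term appears on both sides and cancels. Collect the known terms of each column as K = Σ(ρt)_known − 3.25 × (depth of known layers): K_A = 65.195346 − 3.25×24.228 = −13.545654; K_B = 86.1296 − 3.25×(2.692 + 29.94) = −19.9244.
Balance: K_A − x×(3.25 − 2.88) = K_B, so x = (K_A − K_B)/(3.25 − 2.88) = 6.37875/0.37 = 17.2 km.

17.2 km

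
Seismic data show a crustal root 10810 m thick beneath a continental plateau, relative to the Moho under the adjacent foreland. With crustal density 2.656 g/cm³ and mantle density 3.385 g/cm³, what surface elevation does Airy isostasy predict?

For local isostatic compensation: ρ_c h = (ρ_m − ρ_c) r.
h = r (ρ_m − ρ_c) / ρ_c = 10810 m × (3.385 − 2.656) / 2.656 = 2970 m.

2970 m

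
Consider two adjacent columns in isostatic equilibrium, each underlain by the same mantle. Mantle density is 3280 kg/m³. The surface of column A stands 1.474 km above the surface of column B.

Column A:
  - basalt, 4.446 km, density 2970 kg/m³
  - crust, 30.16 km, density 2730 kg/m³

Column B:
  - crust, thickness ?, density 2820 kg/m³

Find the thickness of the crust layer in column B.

28.5 km

Take the compensation level at the base of the deeper column (depth z_c below the surface of column A) and equate Σ ρ_i t_i down to z_c; mantle fills any gap and the z_c terms cancel.
Column A: 4.446×2970 + 30.16×2730 + (z_c − 34.606)×3280
Column B: 1.474×0 + x×2820 + (z_c − 1.474 − 0 − x)×3280
The z_c×3280 term appears on both sides and cancels. Collect the known terms of each column as K = Σ(ρt)_known − 3280 × (depth of known layers): K_A = 95541.42 − 3280×34.606 = −17966.26; K_B = 0 − 3280×(1.474 + 0) = −4834.72.
Balance: K_A = K_B − x×(3280 − 2820), so x = (K_B − K_A)/(3280 − 2820) = 13131.5/460 = 28.5 km.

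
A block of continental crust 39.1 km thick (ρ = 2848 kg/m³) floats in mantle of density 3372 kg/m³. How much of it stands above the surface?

6.08 km

Floating equilibrium: submerged depth d = t ρ_obj/ρ_fluid = 39.1 km × 2848/3372 = 33.02 km.
Freeboard = t − d = 39.1 km − 33.02 km = 6.08 km.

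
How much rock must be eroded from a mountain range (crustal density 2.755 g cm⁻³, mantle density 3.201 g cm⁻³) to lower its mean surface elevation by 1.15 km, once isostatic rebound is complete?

Net drop Δ = e − u = e − e ρ_c/ρ_m = e (ρ_m − ρ_c)/ρ_m.
e = Δ ρ_m/(ρ_m − ρ_c) = 1.15 km × 3.201/0.446 = 8.25 km.

8.25 km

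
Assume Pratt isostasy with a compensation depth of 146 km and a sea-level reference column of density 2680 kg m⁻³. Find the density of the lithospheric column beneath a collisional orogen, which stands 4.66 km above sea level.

2600 kg m⁻³

Pratt balance: ρ_ref D = ρ (D + h).
ρ = ρ_ref D/(D + h) = 2680 × 146 km/(146 km + 4.66 km) = 2600 kg m⁻³.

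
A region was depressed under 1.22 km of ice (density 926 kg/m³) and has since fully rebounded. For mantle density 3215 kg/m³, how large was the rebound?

0.351 km

Removing the load lets mantle flow back in; uplift u satisfies ρ_ice t = ρ_m u.
u = t ρ_ice/ρ_m = 1.22 km × 926/3215 = 0.351 km.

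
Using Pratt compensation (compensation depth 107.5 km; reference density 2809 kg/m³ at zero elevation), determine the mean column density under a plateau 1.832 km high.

2760 kg/m³

Pratt balance: ρ_ref D = ρ (D + h).
ρ = ρ_ref D/(D + h) = 2809 × 107.5 km/(107.5 km + 1.832 km) = 2760 kg/m³.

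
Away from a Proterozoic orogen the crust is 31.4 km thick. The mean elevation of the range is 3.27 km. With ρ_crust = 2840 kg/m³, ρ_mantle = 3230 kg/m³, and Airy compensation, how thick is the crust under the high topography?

58.5 km

Root depth r = h ρ_c / (ρ_m − ρ_c) = 3.27 km × 2840 / 390 = 23.81 km.
Total thickness = T + h + r = 31.4 km + 3.27 km + 23.81 km = 58.5 km.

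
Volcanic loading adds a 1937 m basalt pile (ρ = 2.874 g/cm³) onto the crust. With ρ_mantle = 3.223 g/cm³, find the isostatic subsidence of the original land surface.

Subaerial loading: s = t ρ_load / ρ_m.
s = 1937 m × 2.874/3.223 = 1730 m.

1730 m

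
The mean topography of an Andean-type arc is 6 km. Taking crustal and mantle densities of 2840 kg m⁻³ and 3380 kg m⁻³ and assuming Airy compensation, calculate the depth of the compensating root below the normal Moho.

By Archimedes' principle applied to the lithosphere: the weight of the topography is balanced by the buoyancy of the root, ρ_c h = (ρ_m − ρ_c) r.
r = h · ρ_c / (ρ_m − ρ_c) = 6 km × 2840 / (3380 − 2840) = 31.6 km.

31.6 km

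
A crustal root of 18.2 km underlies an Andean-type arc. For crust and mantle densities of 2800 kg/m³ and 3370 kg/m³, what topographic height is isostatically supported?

3.71 km

Balancing pressure at the compensation depth: ρ_c h = (ρ_m − ρ_c) r.
h = r (ρ_m − ρ_c) / ρ_c = 18.2 km × (3370 − 2800) / 2800 = 3.71 km.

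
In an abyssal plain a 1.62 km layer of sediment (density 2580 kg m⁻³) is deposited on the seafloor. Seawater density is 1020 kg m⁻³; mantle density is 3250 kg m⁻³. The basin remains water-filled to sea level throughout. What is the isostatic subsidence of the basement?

1.13 km

Submarine loading: the sediment displaces seawater, and the subsidence is in turn flooded, so s (ρ_m − ρ_w) = t (ρ_sed − ρ_w).
s = 1.62 km × (2580 − 1020) / (3250 − 1020) = 1.13 km.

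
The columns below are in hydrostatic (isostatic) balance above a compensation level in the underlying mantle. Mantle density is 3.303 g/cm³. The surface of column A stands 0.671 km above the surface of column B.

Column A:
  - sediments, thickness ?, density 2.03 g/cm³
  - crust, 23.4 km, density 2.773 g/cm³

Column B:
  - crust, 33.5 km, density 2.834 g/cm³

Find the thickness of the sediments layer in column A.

4.34 km

Take the compensation level at the base of the deeper column (depth z_c below the surface of column A) and equate Σ ρ_i t_i down to z_c; mantle fills any gap and the z_c terms cancel.
Column A: x×2.03 + 23.4×2.773 + (z_c − 23.4 − x)×3.303
Column B: 0.671×0 + 33.5×2.834 + (z_c − 0.671 − 33.5)×3.303
The z_c×3.303 term appears on both sides and cancels. Collect the known terms of each column as K = Σ(ρt)_known − 3.303 × (depth of known layers): K_A = 64.8882 − 3.303×23.4 = −12.402; K_B = 94.939 − 3.303×(0.671 + 33.5) = −17.927813.
Balance: K_A − x×(3.303 − 2.03) = K_B, so x = (K_A − K_B)/(3.303 − 2.03) = 5.52581/1.273 = 4.34 km.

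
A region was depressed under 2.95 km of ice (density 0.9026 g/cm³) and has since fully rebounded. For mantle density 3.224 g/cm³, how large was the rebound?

Removing the load lets mantle flow back in; uplift u satisfies ρ_ice t = ρ_m u.
u = t ρ_ice/ρ_m = 2.95 km × 0.9026/3.224 = 0.826 km.

0.826 km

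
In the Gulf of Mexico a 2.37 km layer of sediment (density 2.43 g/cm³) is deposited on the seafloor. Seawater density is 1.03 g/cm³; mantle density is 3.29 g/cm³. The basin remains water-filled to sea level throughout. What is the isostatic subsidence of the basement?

Submarine loading: the sediment displaces seawater, and the subsidence is in turn flooded, so s (ρ_m − ρ_w) = t (ρ_sed − ρ_w).
s = 2.37 km × (2.43 − 1.03) / (3.29 − 1.03) = 1.47 km.

1.47 km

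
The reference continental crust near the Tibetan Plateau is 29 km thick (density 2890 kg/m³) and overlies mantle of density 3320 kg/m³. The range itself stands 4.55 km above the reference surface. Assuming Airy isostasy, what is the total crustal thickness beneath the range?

Root depth r = h ρ_c / (ρ_m − ρ_c) = 4.55 km × 2890 / 430 = 30.58 km.
Total thickness = T + h + r = 29 km + 4.55 km + 30.58 km = 64.1 km.

64.1 km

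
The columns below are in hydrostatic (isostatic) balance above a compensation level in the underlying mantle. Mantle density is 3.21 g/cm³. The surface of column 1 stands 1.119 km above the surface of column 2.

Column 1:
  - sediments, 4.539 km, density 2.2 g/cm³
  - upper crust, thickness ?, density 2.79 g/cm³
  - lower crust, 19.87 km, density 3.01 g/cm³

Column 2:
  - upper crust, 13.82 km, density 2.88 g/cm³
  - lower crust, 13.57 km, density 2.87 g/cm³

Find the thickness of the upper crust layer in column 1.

10 km

Take the compensation level at the base of the deeper column (depth z_c below the surface of column 1) and equate Σ ρ_i t_i down to z_c; mantle fills any gap and the z_c terms cancel.
Column 1: 4.539×2.2 + x×2.79 + 19.87×3.01 + (z_c − 24.409 − x)×3.21
Column 2: 1.119×0 + 13.82×2.88 + 13.57×2.87 + (z_c − 1.119 − 27.39)×3.21
The z_c×3.21 term appears on both sides and cancels. Collect the known terms of each column as K = Σ(ρt)_known − 3.21 × (depth of known layers): K_1 = 69.7945 − 3.21×24.409 = −8.55839; K_2 = 78.7475 − 3.21×(1.119 + 27.39) = −12.76639.
Balance: K_1 − x×(3.21 − 2.79) = K_2, so x = (K_1 − K_2)/(3.21 − 2.79) = 4.208/0.42 = 10 km.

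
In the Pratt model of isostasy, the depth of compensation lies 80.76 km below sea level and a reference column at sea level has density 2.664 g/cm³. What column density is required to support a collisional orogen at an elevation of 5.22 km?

Pratt balance: ρ_ref D = ρ (D + h).
ρ = ρ_ref D/(D + h) = 2.664 × 80.76 km/(80.76 km + 5.22 km) = 2.5 g/cm³.

2.5 g/cm³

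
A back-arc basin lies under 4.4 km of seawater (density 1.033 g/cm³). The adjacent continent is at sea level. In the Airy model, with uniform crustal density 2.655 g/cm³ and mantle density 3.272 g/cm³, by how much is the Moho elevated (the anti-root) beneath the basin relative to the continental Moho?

11.6 km

For local isostatic compensation: replacing crust with seawater at the top is compensated by replacing crust with mantle at the base: d (ρ_c − ρ_w) = a (ρ_m − ρ_c).
a = d (ρ_c − ρ_w)/(ρ_m − ρ_c) = 4.4 km × 1.622/0.617 = 11.6 km.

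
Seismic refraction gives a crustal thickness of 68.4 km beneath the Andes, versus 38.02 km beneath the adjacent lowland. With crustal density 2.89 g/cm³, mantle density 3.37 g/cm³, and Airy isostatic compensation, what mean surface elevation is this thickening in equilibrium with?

Excess crust Δ = 68.4 km − 38.02 km = 30.38 km, split between elevation h and root r with h + r = Δ.
Airy balance ρ_c h = (ρ_m − ρ_c) r gives r = h ρ_c/(ρ_m − ρ_c), so h (1 + ρ_c/(ρ_m − ρ_c)) = Δ, i.e. h = Δ (ρ_m − ρ_c)/ρ_m.
h = 30.38 km × 0.48/3.37 = 4.33 km.

4.33 km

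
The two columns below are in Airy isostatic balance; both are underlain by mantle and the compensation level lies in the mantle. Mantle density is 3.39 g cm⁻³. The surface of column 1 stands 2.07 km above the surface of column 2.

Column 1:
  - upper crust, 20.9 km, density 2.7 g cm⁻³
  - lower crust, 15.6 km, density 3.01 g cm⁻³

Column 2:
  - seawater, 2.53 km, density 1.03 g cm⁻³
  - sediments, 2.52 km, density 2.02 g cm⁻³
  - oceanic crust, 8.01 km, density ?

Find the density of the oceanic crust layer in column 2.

Take the compensation level at the base of the deeper column (depth z_c below the surface of column 1) and equate Σ ρ_i t_i down to z_c; mantle fills any gap and the z_c terms cancel.
Column 1: 20.9×2.7 + 15.6×3.01 + (z_c − 36.5)×3.39
Column 2: 2.07×0 + 2.53×1.03 + 2.52×2.02 + 8.01×ρ + (z_c − 2.07 − 13.06)×3.39
The z_c×3.39 term appears on both sides and cancels. Collect the known terms of each column as K = Σ(ρt)_known − 3.39 × (depth of known layers): K_1 = 103.386 − 3.39×36.5 = −20.349; K_2 = 7.6963 − 3.39×(2.07 + 13.06) = −43.5944.
Balance: K_1 = K_2 + 8.01×ρ, so ρ = (K_1 − K_2)/8.01 = 23.2454/8.01 = 2.9 g cm⁻³.

2.9 g cm⁻³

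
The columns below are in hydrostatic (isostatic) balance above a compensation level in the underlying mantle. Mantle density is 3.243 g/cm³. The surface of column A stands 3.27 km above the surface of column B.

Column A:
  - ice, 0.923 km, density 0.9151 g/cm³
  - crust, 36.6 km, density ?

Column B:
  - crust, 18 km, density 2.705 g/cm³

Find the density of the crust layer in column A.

Take the compensation level at the base of the deeper column (depth z_c below the surface of column A) and equate Σ ρ_i t_i down to z_c; mantle fills any gap and the z_c terms cancel.
Column A: 0.923×0.9151 + 36.6×ρ + (z_c − 37.523)×3.243
Column B: 3.27×0 + 18×2.705 + (z_c − 3.27 − 18)×3.243
The z_c×3.243 term appears on both sides and cancels. Collect the known terms of each column as K = Σ(ρt)_known − 3.243 × (depth of known layers): K_A = 0.8446373 − 3.243×37.523 = −120.842452; K_B = 48.69 − 3.243×(3.27 + 18) = −20.28861.
Balance: K_A + 36.6×ρ = K_B, so ρ = (K_B − K_A)/36.6 = 100.554/36.6 = 2.75 g/cm³.

2.75 g/cm³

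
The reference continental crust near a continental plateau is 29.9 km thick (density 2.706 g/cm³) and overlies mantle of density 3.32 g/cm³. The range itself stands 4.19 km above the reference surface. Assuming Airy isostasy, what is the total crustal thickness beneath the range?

Root depth r = h ρ_c / (ρ_m − ρ_c) = 4.19 km × 2.706 / 0.614 = 18.47 km.
Total thickness = T + h + r = 29.9 km + 4.19 km + 18.47 km = 52.6 km.

52.6 km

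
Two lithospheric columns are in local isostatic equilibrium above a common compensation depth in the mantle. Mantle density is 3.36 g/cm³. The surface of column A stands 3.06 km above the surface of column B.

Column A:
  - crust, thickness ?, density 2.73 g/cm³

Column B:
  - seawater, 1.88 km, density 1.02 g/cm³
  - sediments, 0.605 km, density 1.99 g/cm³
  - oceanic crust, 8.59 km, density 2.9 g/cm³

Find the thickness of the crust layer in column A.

Take the compensation level at the base of the deeper column (depth z_c below the surface of column A) and equate Σ ρ_i t_i down to z_c; mantle fills any gap and the z_c terms cancel.
Column A: x×2.73 + (z_c − 0 − x)×3.36
Column B: 3.06×0 + 1.88×1.02 + 0.605×1.99 + 8.59×2.9 + (z_c − 3.06 − 11.075)×3.36
The z_c×3.36 term appears on both sides and cancels. Collect the known terms of each column as K = Σ(ρt)_known − 3.36 × (depth of known layers): K_A = 0 − 3.36×0 = 0; K_B = 28.03255 − 3.36×(3.06 + 11.075) = −19.46105.
Balance: K_A − x×(3.36 − 2.73) = K_B, so x = (K_A − K_B)/(3.36 − 2.73) = 19.4611/0.63 = 30.9 km.

30.9 km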